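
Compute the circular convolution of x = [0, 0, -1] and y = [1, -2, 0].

(x ⊛ y)[n] = Σ(m=0 to 2) x[m] · y[(n-m) mod 3]

Computing each output sample:
(x ⊛ y)[0] = 2
(x ⊛ y)[1] = 0
(x ⊛ y)[2] = -1

x ⊛ y = [2, 0, -1]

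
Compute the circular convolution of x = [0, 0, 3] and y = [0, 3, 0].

(x ⊛ y)[n] = Σ(m=0 to 2) x[m] · y[(n-m) mod 3]

Computing each output sample:
(x ⊛ y)[0] = 9
(x ⊛ y)[1] = 0
(x ⊛ y)[2] = 0

x ⊛ y = [9, 0, 0]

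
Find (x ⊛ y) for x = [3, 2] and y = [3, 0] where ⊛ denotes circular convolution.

(x ⊛ y)[n] = Σ(m=0 to 1) x[m] · y[(n-m) mod 2]

Computing each output sample:
(x ⊛ y)[0] = 9
(x ⊛ y)[1] = 6

x ⊛ y = [9, 6]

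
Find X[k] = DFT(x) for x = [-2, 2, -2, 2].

X[k] = Σ(n=0 to 3) x[n] · ω_4^(nk)
where ω_4 = e^(-2πi/4)

Computing each X[k]:
X[0] = 0
X[1] = 0
X[2] = -8
X[3] = 0

X = [0, 0, -8, 0]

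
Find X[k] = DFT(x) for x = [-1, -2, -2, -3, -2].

X[k] = Σ(n=0 to 4) x[n] · ω_5^(nk)
where ω_5 = e^(-2πi/5)

Computing each X[k]:
X[0] = -10
X[1] = 1.8090-0.5878i
X[2] = 0.6910+0.9511i
X[3] = 0.6910-0.9511i
X[4] = 1.8090+0.5878i

X = [-10, 1.8090-0.5878i, 0.6910+0.9511i, 0.6910-0.9511i, 1.8090+0.5878i]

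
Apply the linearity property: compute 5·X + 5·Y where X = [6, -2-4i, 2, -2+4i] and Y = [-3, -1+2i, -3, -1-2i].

By linearity: DFT(5x + 5y) = 5·DFT(x) + 5·DFT(y)
= 5·[6, -2-4i, 2, -2+4i] + 5·[-3, -1+2i, -3, -1-2i]

Computing element-wise:
Z[0] = 5·(6) + 5·(-3) = 15
Z[1] = 5·(-2-4i) + 5·(-1+2i) = -15-10i
Z[2] = 5·(2) + 5·(-3) = -5
Z[3] = 5·(-2+4i) + 5·(-1-2i) = -15+10i

DFT(5x + 5y) = 5·X + 5·Y = [15, -15-10i, -5, -15+10i]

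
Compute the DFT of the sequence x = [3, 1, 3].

X[k] = Σ(n=0 to 2) x[n] · ω_3^(nk)
where ω_3 = e^(-2πi/3)

Computing each X[k]:
X[0] = 7
X[1] = 1.0000+1.7321i
X[2] = 1.0000-1.7321i

X = [7, 1.0000+1.7321i, 1.0000-1.7321i]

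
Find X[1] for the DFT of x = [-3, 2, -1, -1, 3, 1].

X[1] = Σ(n=0 to 5) x[n] · ω_6^(1n) where ω_6 = e^(-2πi/6)
= (-3)·ω_6^0 + (2)·ω_6^1 + (-1)·ω_6^2 + (-1)·ω_6^3 + (3)·ω_6^4 + (1)·ω_6^5

X[1] = -1.5000+2.5981i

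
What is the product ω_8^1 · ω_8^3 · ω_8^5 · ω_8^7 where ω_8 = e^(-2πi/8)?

The primitive 8th roots of unity are ω_8^k for k coprime to 8: k ∈ {1, 3, 5, 7}
Their product equals the constant term of the cyclotomic polynomial Φ_8(x) up to sign.
For n ≥ 3, the product of all primitive nth roots of unity is 1. (For n=1 it is 1; for n=2 it is -1.)

1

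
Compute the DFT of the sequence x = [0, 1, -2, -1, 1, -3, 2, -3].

X[k] = Σ(n=0 to 7) x[n] · ω_8^(nk)
where ω_8 = e^(-2πi/8)

Computing each X[k]:
X[0] = -5
X[1] = 0.4142-0.2426i
X[2] = 1-2i
X[3] = -2.4142-8.2426i
X[4] = 7
X[5] = -2.4142+8.2426i
X[6] = 1+2i
X[7] = 0.4142+0.2426i

X = [-5, 0.4142-0.2426i, 1-2i, -2.4142-8.2426i, 7, -2.4142+8.2426i, 1+2i, 0.4142+0.2426i]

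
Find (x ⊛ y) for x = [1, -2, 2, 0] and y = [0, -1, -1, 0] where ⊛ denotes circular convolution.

(x ⊛ y)[n] = Σ(m=0 to 3) x[m] · y[(n-m) mod 4]

Computing each output sample:
(x ⊛ y)[0] = -2
(x ⊛ y)[1] = -1
(x ⊛ y)[2] = 1
(x ⊛ y)[3] = 0

x ⊛ y = [-2, -1, 1, 0]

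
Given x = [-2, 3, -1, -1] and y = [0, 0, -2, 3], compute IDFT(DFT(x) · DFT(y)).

(x ⊛ y)[n] = Σ(m=0 to 3) x[m] · y[(n-m) mod 4]

Computing each output sample:
(x ⊛ y)[0] = 11
(x ⊛ y)[1] = -1
(x ⊛ y)[2] = 1
(x ⊛ y)[3] = -12

x ⊛ y = [11, -1, 1, -12]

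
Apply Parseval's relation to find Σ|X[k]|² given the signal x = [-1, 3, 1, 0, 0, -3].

Parseval: Σ|x[n]|² = (1/N)Σ|X[k]|², so Σ|X[k]|² = N·Σ|x[n]|² = 6·20.0000

Σ|X[k]|² = N·Σ|x[n]|² = 6·20.0000 = 120.0000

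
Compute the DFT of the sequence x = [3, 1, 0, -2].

X[k] = Σ(n=0 to 3) x[n] · ω_4^(nk)
where ω_4 = e^(-2πi/4)

Computing each X[k]:
X[0] = 2
X[1] = 3-3i
X[2] = 4
X[3] = 3+3i

X = [2, 3-3i, 4, 3+3i]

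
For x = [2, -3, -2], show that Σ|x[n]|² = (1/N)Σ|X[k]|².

Time domain:
Σ|x[n]|² = |2|² + |-3|² + |-2|² = 17.0000

Frequency domain:
(1/3)Σ|X[k]|² = (1/3)(|-3|² + |4.5000+0.8660i|² + |4.5000-0.8660i|²) = (1/3)·51.0000 = 17.0000

Both sides agree, confirming Parseval's theorem.

Σ|x[n]|² = (1/N)Σ|X[k]|² = 17.0000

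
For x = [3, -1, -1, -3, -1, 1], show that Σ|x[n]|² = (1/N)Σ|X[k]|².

Time domain:
Σ|x[n]|² = |3|² + |-1|² + |-1|² + |-3|² + |-1|² + |1|² = 22.0000

Frequency domain:
(1/6)Σ|X[k]|² = (1/6)(|-2|² + |7.0000+1.7321i|² + |1.0000+1.7321i|² + |4|² + |1.0000-1.7321i|² + |7.0000-1.7321i|²) = (1/6)·132.0000 = 22.0000

Both sides agree, confirming Parseval's theorem.

Σ|x[n]|² = (1/N)Σ|X[k]|² = 22.0000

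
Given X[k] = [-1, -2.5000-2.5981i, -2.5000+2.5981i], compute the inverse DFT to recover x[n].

x[n] = (1/3) Σ(k=0 to 2) X[k] · e^(2πikn/3)

Computing each x[n]:
x[0] = -2
x[1] = 2
x[2] = -1

x = [-2, 2, -1]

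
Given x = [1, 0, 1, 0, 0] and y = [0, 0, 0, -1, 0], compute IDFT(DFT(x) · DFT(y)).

(x ⊛ y)[n] = Σ(m=0 to 4) x[m] · y[(n-m) mod 5]

Computing each output sample:
(x ⊛ y)[0] = -1
(x ⊛ y)[1] = 0
(x ⊛ y)[2] = 0
(x ⊛ y)[3] = -1
(x ⊛ y)[4] = 0

x ⊛ y = [-1, 0, 0, -1, 0]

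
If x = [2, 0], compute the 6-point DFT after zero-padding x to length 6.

Original 2-point DFT: [2, 2]
Zero-padded 6-point DFT provides frequency interpolation.

DFT_6([x, 0, ...]) = [2, 2, 2, 2, 2, 2]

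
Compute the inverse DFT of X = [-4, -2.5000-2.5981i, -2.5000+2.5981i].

x[n] = (1/3) Σ(k=0 to 2) X[k] · e^(2πikn/3)

Computing each x[n]:
x[0] = -3
x[1] = 1
x[2] = -2

x = [-3, 1, -2]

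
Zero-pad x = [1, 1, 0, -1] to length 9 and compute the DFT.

Original 4-point DFT: [1, 1-2i, 1, 1+2i]
Zero-padded 9-point DFT provides frequency interpolation.

DFT_9([x, 0, ...]) = [1, 2.2660+0.2232i, 1.6736-1.8508i, -0.5000-0.8660i, 0.5603+0.5240i, 0.5603-0.5240i, -0.5000+0.8660i, 1.6736+1.8508i, 2.2660-0.2232i]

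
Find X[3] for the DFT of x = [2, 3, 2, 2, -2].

X[3] = Σ(n=0 to 4) x[n] · ω_5^(3n) where ω_5 = e^(-2πi/5)
= (2)·ω_5^0 + (3)·ω_5^3 + (2)·ω_5^6 + (2)·ω_5^9 + (-2)·ω_5^12

X[3] = 2.4271+2.9389i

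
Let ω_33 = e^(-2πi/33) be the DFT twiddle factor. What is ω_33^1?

ω_33^1 = e^(-2πi·1/33)
= cos(-2π·1/33) + i·sin(-2π·1/33)
= cos(-2π/33) + i·sin(-2π/33)

ω_33^1 = cos(-2π/33) + i·sin(-2π/33) = 0.9819-0.1893i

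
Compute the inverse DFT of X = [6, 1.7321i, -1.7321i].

x[n] = (1/3) Σ(k=0 to 2) X[k] · e^(2πikn/3)

Computing each x[n]:
x[0] = 2
x[1] = 1
x[2] = 3

x = [2, 1, 3]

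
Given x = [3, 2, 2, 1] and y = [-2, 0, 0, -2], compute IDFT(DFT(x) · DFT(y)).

(x ⊛ y)[n] = Σ(m=0 to 3) x[m] · y[(n-m) mod 4]

Computing each output sample:
(x ⊛ y)[0] = -10
(x ⊛ y)[1] = -8
(x ⊛ y)[2] = -6
(x ⊛ y)[3] = -8

x ⊛ y = [-10, -8, -6, -8]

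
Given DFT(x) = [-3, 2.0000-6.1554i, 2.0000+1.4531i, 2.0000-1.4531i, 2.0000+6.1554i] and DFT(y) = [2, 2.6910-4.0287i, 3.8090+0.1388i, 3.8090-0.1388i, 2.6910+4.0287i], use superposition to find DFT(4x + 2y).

By linearity: DFT(4x + 2y) = 4·DFT(x) + 2·DFT(y)
= 4·[-3, 2.0000-6.1554i, 2.0000+1.4531i, 2.0000-1.4531i, 2.0000+6.1554i] + 2·[2, 2.6910-4.0287i, 3.8090+0.1388i, 3.8090-0.1388i, 2.6910+4.0287i]

Computing element-wise:
Z[0] = 4·(-3) + 2·(2) = -8
Z[1] = 4·(2.0000-6.1554i) + 2·(2.6910-4.0287i) = 13.3820-32.6790i
Z[2] = 4·(2.0000+1.4531i) + 2·(3.8090+0.1388i) = 15.6180+6.0900i
Z[3] = 4·(2.0000-1.4531i) + 2·(3.8090-0.1388i) = 15.6180-6.0900i
Z[4] = 4·(2.0000+6.1554i) + 2·(2.6910+4.0287i) = 13.3820+32.6790i

DFT(4x + 2y) = 4·X + 2·Y = [-8, 13.3820-32.6790i, 15.6180+6.0900i, 15.6180-6.0900i, 13.3820+32.6790i]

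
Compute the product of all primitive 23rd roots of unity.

The primitive 23rd roots of unity are ω_23^k for k coprime to 23: k ∈ {1, 2, 3, 4, 5, 6, 7, 8, 9, 10, 11, 12, 13, 14, 15, 16, 17, 18, 19, 20, 21, 22}
Their product equals the constant term of the cyclotomic polynomial Φ_23(x) up to sign.
For n ≥ 3, the product of all primitive nth roots of unity is 1. (For n=1 it is 1; for n=2 it is -1.)

1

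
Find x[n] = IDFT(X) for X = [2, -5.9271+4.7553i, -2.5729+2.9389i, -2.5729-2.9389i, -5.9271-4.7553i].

x[n] = (1/5) Σ(k=0 to 4) X[k] · e^(2πikn/5)

Computing each x[n]:
x[0] = -3
x[1] = -2
x[2] = 2
x[3] = 2
x[4] = 3

x = [-3, -2, 2, 2, 3]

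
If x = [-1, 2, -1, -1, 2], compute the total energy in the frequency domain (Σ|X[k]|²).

Parseval: Σ|x[n]|² = (1/N)Σ|X[k]|², so Σ|X[k]|² = N·Σ|x[n]|² = 5·11.0000

Σ|X[k]|² = N·Σ|x[n]|² = 5·11.0000 = 55.0000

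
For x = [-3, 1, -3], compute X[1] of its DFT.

X[1] = Σ(n=0 to 2) x[n] · ω_3^(1n) where ω_3 = e^(-2πi/3)
= (-3)·ω_3^0 + (1)·ω_3^1 + (-3)·ω_3^2

X[1] = -2.0000-3.4641i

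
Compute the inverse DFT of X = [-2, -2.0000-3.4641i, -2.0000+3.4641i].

x[n] = (1/3) Σ(k=0 to 2) X[k] · e^(2πikn/3)

Computing each x[n]:
x[0] = -2
x[1] = 2
x[2] = -2

x = [-2, 2, -2]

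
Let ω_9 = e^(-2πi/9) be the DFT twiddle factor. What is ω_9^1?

ω_9^1 = e^(-2πi·1/9)
= cos(-2π·1/9) + i·sin(-2π·1/9)
= cos(-2π/9) + i·sin(-2π/9)

ω_9^1 = cos(-2π/9) + i·sin(-2π/9) = 0.7660-0.6428i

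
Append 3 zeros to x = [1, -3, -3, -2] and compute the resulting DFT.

Original 4-point DFT: [-7, 4+1i, 3, 4-1i]
Zero-padded 7-point DFT provides frequency interpolation.

DFT_7([x, 0, ...]) = [-7, 1.5990+6.1380i, 3.1235+0.0595i, 2.2775+0.9060i, 2.2775-0.9060i, 3.1235-0.0595i, 1.5990-6.1380i]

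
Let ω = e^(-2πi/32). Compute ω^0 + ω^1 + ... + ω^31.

Sum of all nth roots of unity equals 0 for n > 1 (geometric series with r ≠ 1).

0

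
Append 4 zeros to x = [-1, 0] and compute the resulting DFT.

Original 2-point DFT: [-1, -1]
Zero-padded 6-point DFT provides frequency interpolation.

DFT_6([x, 0, ...]) = [-1, -1, -1, -1, -1, -1]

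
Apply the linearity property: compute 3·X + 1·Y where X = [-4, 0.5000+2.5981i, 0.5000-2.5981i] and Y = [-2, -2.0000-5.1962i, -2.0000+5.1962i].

By linearity: DFT(3x + 1y) = 3·DFT(x) + 1·DFT(y)
= 3·[-4, 0.5000+2.5981i, 0.5000-2.5981i] + 1·[-2, -2.0000-5.1962i, -2.0000+5.1962i]

Computing element-wise:
Z[0] = 3·(-4) + 1·(-2) = -14
Z[1] = 3·(0.5000+2.5981i) + 1·(-2.0000-5.1962i) = -0.5000+2.5981i
Z[2] = 3·(0.5000-2.5981i) + 1·(-2.0000+5.1962i) = -0.5000-2.5981i

DFT(3x + 1y) = 3·X + 1·Y = [-14, -0.5000+2.5981i, -0.5000-2.5981i]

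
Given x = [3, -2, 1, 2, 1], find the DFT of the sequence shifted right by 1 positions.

Time shift by 1: X_shifted[k] = ω_5^(1k) · X[k]
Shifted x = [1, 3, -2, 1, 2]

DFT(x[n-1]) = [5, 3.3541+0.8123i, -3.3541-3.4410i, -3.3541+3.4410i, 3.3541-0.8123i]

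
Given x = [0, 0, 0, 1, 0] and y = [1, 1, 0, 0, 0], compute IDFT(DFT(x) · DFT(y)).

(x ⊛ y)[n] = Σ(m=0 to 4) x[m] · y[(n-m) mod 5]

Computing each output sample:
(x ⊛ y)[0] = 0
(x ⊛ y)[1] = 0
(x ⊛ y)[2] = 0
(x ⊛ y)[3] = 1
(x ⊛ y)[4] = 1

x ⊛ y = [0, 0, 0, 1, 1]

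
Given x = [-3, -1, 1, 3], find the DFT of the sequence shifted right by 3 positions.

Time shift by 3: X_shifted[k] = ω_4^(3k) · X[k]
Shifted x = [-1, 1, 3, -3]

DFT(x[n-3]) = [0, -4-4i, 4, -4+4i]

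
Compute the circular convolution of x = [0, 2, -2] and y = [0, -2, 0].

(x ⊛ y)[n] = Σ(m=0 to 2) x[m] · y[(n-m) mod 3]

Computing each output sample:
(x ⊛ y)[0] = 4
(x ⊛ y)[1] = 0
(x ⊛ y)[2] = -4

x ⊛ y = [4, 0, -4]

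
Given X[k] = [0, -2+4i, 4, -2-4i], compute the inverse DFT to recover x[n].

x[n] = (1/4) Σ(k=0 to 3) X[k] · e^(2πikn/4)

Computing each x[n]:
x[0] = 0
x[1] = -3
x[2] = 2
x[3] = 1

x = [0, -3, 2, 1]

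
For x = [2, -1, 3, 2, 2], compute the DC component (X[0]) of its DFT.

X[0] = Σ(n=0 to 4) x[n] · ω_5^0 = Σ x[n]
= (2) + (-1) + (3) + (2) + (2)

X[0] = 8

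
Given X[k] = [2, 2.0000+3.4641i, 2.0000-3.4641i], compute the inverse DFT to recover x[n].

x[n] = (1/3) Σ(k=0 to 2) X[k] · e^(2πikn/3)

Computing each x[n]:
x[0] = 2
x[1] = -2
x[2] = 2

x = [2, -2, 2]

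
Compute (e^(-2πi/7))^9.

Since ω_7^7 = 1, powers reduce modulo 7.
9 mod 7 = 2
So ω_7^9 = ω_7^2 = e^(-2πi·2/7)

ω_7^9 = ω_7^2 = -0.2225-0.9749i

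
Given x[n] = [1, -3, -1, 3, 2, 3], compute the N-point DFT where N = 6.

X[k] = Σ(n=0 to 5) x[n] · ω_6^(nk)
where ω_6 = e^(-2πi/6)

Computing each X[k]:
X[0] = 5
X[1] = -2.5000+7.7942i
X[2] = 3.5000+2.5981i
X[3] = -1
X[4] = 3.5000-2.5981i
X[5] = -2.5000-7.7942i

X = [5, -2.5000+7.7942i, 3.5000+2.5981i, -1, 3.5000-2.5981i, -2.5000-7.7942i]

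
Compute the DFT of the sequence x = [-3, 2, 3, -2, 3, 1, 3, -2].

X[k] = Σ(n=0 to 7) x[n] · ω_8^(nk)
where ω_8 = e^(-2πi/8)

Computing each X[k]:
X[0] = 5
X[1] = -5.2929-0.7071i
X[2] = -6-7i
X[3] = -6.7071-0.7071i
X[4] = 7
X[5] = -6.7071+0.7071i
X[6] = -6+7i
X[7] = -5.2929+0.7071i

X = [5, -5.2929-0.7071i, -6-7i, -6.7071-0.7071i, 7, -6.7071+0.7071i, -6+7i, -5.2929+0.7071i]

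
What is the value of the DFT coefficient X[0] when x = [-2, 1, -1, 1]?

X[0] = Σ(n=0 to 3) x[n] · ω_4^0 = Σ x[n]
= (-2) + (1) + (-1) + (1)

X[0] = -1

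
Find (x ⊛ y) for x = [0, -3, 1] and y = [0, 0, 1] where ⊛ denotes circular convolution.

(x ⊛ y)[n] = Σ(m=0 to 2) x[m] · y[(n-m) mod 3]

Computing each output sample:
(x ⊛ y)[0] = -3
(x ⊛ y)[1] = 1
(x ⊛ y)[2] = 0

x ⊛ y = [-3, 1, 0]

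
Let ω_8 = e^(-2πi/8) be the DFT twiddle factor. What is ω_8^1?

ω_8^1 = e^(-2πi·1/8)
= cos(-2π·1/8) + i·sin(-2π·1/8)
= cos(-2π/8) + i·sin(-2π/8)

ω_8^1 = cos(-2π/8) + i·sin(-2π/8) = 0.7071-0.7071i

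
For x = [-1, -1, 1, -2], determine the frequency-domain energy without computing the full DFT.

Parseval: Σ|x[n]|² = (1/N)Σ|X[k]|², so Σ|X[k]|² = N·Σ|x[n]|² = 4·7.0000

Σ|X[k]|² = N·Σ|x[n]|² = 4·7.0000 = 28.0000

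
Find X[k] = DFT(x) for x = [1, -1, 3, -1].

X[k] = Σ(n=0 to 3) x[n] · ω_4^(nk)
where ω_4 = e^(-2πi/4)

Computing each X[k]:
X[0] = 2
X[1] = -2
X[2] = 6
X[3] = -2

X = [2, -2, 6, -2]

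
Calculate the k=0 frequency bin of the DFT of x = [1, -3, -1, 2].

X[0] = Σ(n=0 to 3) x[n] · ω_4^0 = Σ x[n]
= (1) + (-3) + (-1) + (2)

X[0] = -1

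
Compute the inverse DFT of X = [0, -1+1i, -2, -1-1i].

x[n] = (1/4) Σ(k=0 to 3) X[k] · e^(2πikn/4)

Computing each x[n]:
x[0] = -1
x[1] = 0
x[2] = 0
x[3] = 1

x = [-1, 0, 0, 1]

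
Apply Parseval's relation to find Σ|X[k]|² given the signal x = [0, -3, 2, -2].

Parseval: Σ|x[n]|² = (1/N)Σ|X[k]|², so Σ|X[k]|² = N·Σ|x[n]|² = 4·17.0000

Σ|X[k]|² = N·Σ|x[n]|² = 4·17.0000 = 68.0000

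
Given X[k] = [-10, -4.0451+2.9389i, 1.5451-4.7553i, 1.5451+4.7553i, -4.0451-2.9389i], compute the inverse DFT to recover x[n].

x[n] = (1/5) Σ(k=0 to 4) X[k] · e^(2πikn/5)

Computing each x[n]:
x[0] = -3
x[1] = -3
x[2] = -3
x[3] = 2
x[4] = -3

x = [-3, -3, -3, 2, -3]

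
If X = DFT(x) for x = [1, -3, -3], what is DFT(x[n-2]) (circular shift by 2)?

Time shift by 2: X_shifted[k] = ω_3^(2k) · X[k]
Shifted x = [-3, -3, 1]

DFT(x[n-2]) = [-5, -2.0000+3.4641i, -2.0000-3.4641i]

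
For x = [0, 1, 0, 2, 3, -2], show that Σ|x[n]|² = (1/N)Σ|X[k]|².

Time domain:
Σ|x[n]|² = |0|² + |1|² + |0|² + |2|² + |3|² + |-2|² = 18.0000

Frequency domain:
(1/6)Σ|X[k]|² = (1/6)(|4|² + |-4|² + |1.0000-5.1962i|² + |2|² + |1.0000+5.1962i|² + |-4|²) = (1/6)·108.0000 = 18.0000

Both sides agree, confirming Parseval's theorem.

Σ|x[n]|² = (1/N)Σ|X[k]|² = 18.0000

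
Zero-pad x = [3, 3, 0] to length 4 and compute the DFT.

Original 3-point DFT: [6, 1.5000-2.5981i, 1.5000+2.5981i]
Zero-padded 4-point DFT provides frequency interpolation.

DFT_4([x, 0, ...]) = [6, 3-3i, 0, 3+3i]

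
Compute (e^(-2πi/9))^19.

Since ω_9^9 = 1, powers reduce modulo 9.
19 mod 9 = 1
So ω_9^19 = ω_9^1 = e^(-2πi·1/9)

ω_9^19 = ω_9^1 = 0.7660-0.6428i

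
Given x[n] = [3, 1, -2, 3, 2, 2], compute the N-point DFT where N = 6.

X[k] = Σ(n=0 to 5) x[n] · ω_6^(nk)
where ω_6 = e^(-2πi/6)

Computing each X[k]:
X[0] = 9
X[1] = 1.5000+4.3301i
X[2] = 4.5000-2.5981i
X[3] = -3
X[4] = 4.5000+2.5981i
X[5] = 1.5000-4.3301i

X = [9, 1.5000+4.3301i, 4.5000-2.5981i, -3, 4.5000+2.5981i, 1.5000-4.3301i]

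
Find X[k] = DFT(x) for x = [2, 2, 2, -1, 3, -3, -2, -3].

X[k] = Σ(n=0 to 7) x[n] · ω_8^(nk)
where ω_8 = e^(-2πi/8)

Computing each X[k]:
X[0] = 0
X[1] = 1.1213-8.9497i
X[2] = 5-3i
X[3] = -3.1213-0.9497i
X[4] = 10
X[5] = -3.1213+0.9497i
X[6] = 5+3i
X[7] = 1.1213+8.9497i

X = [0, 1.1213-8.9497i, 5-3i, -3.1213-0.9497i, 10, -3.1213+0.9497i, 5+3i, 1.1213+8.9497i]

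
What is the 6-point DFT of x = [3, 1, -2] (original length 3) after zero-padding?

Original 3-point DFT: [2, 3.5000-2.5981i, 3.5000+2.5981i]
Zero-padded 6-point DFT provides frequency interpolation.

DFT_6([x, 0, ...]) = [2, 4.5000+0.8660i, 3.5000-2.5981i, 0, 3.5000+2.5981i, 4.5000-0.8660i]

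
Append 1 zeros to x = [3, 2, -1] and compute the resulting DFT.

Original 3-point DFT: [4, 2.5000-2.5981i, 2.5000+2.5981i]
Zero-padded 4-point DFT provides frequency interpolation.

DFT_4([x, 0, ...]) = [4, 4-2i, 0, 4+2i]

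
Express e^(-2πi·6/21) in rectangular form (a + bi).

ω_21^6 = e^(-2πi·6/21)
= cos(-2π·6/21) + i·sin(-2π·6/21)
= cos(-12π/21) + i·sin(-12π/21)

ω_21^6 = cos(-12π/21) + i·sin(-12π/21) = -0.2225-0.9749i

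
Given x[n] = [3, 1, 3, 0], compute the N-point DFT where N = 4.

X[k] = Σ(n=0 to 3) x[n] · ω_4^(nk)
where ω_4 = e^(-2πi/4)

Computing each X[k]:
X[0] = 7
X[1] = -1i
X[2] = 5
X[3] = 1i

X = [7, -1i, 5, 1i]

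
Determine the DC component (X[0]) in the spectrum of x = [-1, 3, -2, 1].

X[0] = Σ(n=0 to 3) x[n] · ω_4^0 = Σ x[n]
= (-1) + (3) + (-2) + (1)

X[0] = 1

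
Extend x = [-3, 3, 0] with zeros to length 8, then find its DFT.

Original 3-point DFT: [0, -4.5000-2.5981i, -4.5000+2.5981i]
Zero-padded 8-point DFT provides frequency interpolation.

DFT_8([x, 0, ...]) = [0, -0.8787-2.1213i, -3-3i, -5.1213-2.1213i, -6, -5.1213+2.1213i, -3+3i, -0.8787+2.1213i]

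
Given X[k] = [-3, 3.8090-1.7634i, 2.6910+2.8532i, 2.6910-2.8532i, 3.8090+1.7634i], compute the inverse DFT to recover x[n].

x[n] = (1/5) Σ(k=0 to 4) X[k] · e^(2πikn/5)

Computing each x[n]:
x[0] = 2
x[1] = -1
x[2] = 0
x[3] = -3
x[4] = -1

x = [2, -1, 0, -3, -1]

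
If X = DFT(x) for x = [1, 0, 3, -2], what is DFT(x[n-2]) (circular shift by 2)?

Time shift by 2: X_shifted[k] = ω_4^(2k) · X[k]
Shifted x = [3, -2, 1, 0]

DFT(x[n-2]) = [2, 2+2i, 6, 2-2i]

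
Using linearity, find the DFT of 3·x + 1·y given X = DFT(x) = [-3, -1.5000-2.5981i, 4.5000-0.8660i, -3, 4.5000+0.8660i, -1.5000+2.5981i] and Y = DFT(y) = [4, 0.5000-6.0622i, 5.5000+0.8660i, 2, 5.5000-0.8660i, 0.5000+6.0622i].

By linearity: DFT(3x + 1y) = 3·DFT(x) + 1·DFT(y)
= 3·[-3, -1.5000-2.5981i, 4.5000-0.8660i, -3, 4.5000+0.8660i, -1.5000+2.5981i] + 1·[4, 0.5000-6.0622i, 5.5000+0.8660i, 2, 5.5000-0.8660i, 0.5000+6.0622i]

Computing element-wise:
Z[0] = 3·(-3) + 1·(4) = -5
Z[1] = 3·(-1.5000-2.5981i) + 1·(0.5000-6.0622i) = -4.0000-13.8565i
Z[2] = 3·(4.5000-0.8660i) + 1·(5.5000+0.8660i) = 19.0000-1.7320i
Z[3] = 3·(-3) + 1·(2) = -7
Z[4] = 3·(4.5000+0.8660i) + 1·(5.5000-0.8660i) = 19.0000+1.7320i
Z[5] = 3·(-1.5000+2.5981i) + 1·(0.5000+6.0622i) = -4.0000+13.8565i

DFT(3x + 1y) = 3·X + 1·Y = [-5, -4.0000-13.8565i, 19.0000-1.7320i, -7, 19.0000+1.7320i, -4.0000+13.8565i]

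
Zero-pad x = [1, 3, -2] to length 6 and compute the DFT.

Original 3-point DFT: [2, 0.5000-4.3301i, 0.5000+4.3301i]
Zero-padded 6-point DFT provides frequency interpolation.

DFT_6([x, 0, ...]) = [2, 3.5000-0.8660i, 0.5000-4.3301i, -4, 0.5000+4.3301i, 3.5000+0.8660i]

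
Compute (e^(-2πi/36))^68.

Since ω_36^36 = 1, powers reduce modulo 36.
68 mod 36 = 32
So ω_36^68 = ω_36^32 = e^(-2πi·32/36)

ω_36^68 = ω_36^32 = 0.7660+0.6428i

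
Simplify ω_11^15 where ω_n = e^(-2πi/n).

Since ω_11^11 = 1, powers reduce modulo 11.
15 mod 11 = 4
So ω_11^15 = ω_11^4 = e^(-2πi·4/11)

ω_11^15 = ω_11^4 = -0.6549-0.7557i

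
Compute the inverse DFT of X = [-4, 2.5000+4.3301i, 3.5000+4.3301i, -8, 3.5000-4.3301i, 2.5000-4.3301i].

x[n] = (1/6) Σ(k=0 to 5) X[k] · e^(2πikn/6)

Computing each x[n]:
x[0] = 0
x[1] = -2
x[2] = -3
x[3] = 1
x[4] = -3
x[5] = 3

x = [0, -2, -3, 1, -3, 3]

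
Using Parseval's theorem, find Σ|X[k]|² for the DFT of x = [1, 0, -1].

Parseval: Σ|x[n]|² = (1/N)Σ|X[k]|², so Σ|X[k]|² = N·Σ|x[n]|² = 3·2.0000

Σ|X[k]|² = N·Σ|x[n]|² = 3·2.0000 = 6.0000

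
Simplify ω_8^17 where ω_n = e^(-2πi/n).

Since ω_8^8 = 1, powers reduce modulo 8.
17 mod 8 = 1
So ω_8^17 = ω_8^1 = e^(-2πi·1/8)

ω_8^17 = ω_8^1 = 0.7071-0.7071i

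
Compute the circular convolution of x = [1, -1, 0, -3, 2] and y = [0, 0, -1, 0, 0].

(x ⊛ y)[n] = Σ(m=0 to 4) x[m] · y[(n-m) mod 5]

Computing each output sample:
(x ⊛ y)[0] = 3
(x ⊛ y)[1] = -2
(x ⊛ y)[2] = -1
(x ⊛ y)[3] = 1
(x ⊛ y)[4] = 0

x ⊛ y = [3, -2, -1, 1, 0]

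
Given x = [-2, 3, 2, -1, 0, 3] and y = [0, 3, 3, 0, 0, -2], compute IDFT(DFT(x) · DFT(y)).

(x ⊛ y)[n] = Σ(m=0 to 5) x[m] · y[(n-m) mod 6]

Computing each output sample:
(x ⊛ y)[0] = 3
(x ⊛ y)[1] = -1
(x ⊛ y)[2] = 5
(x ⊛ y)[3] = 15
(x ⊛ y)[4] = -3
(x ⊛ y)[5] = 1

x ⊛ y = [3, -1, 5, 15, -3, 1]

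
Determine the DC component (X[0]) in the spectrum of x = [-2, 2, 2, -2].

X[0] = Σ(n=0 to 3) x[n] · ω_4^0 = Σ x[n]
= (-2) + (2) + (2) + (-2)

X[0] = 0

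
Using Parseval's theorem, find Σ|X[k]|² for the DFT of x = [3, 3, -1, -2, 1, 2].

Parseval: Σ|x[n]|² = (1/N)Σ|X[k]|², so Σ|X[k]|² = N·Σ|x[n]|² = 6·28.0000

Σ|X[k]|² = N·Σ|x[n]|² = 6·28.0000 = 168.0000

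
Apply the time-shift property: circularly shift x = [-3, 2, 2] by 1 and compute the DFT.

Time shift by 1: X_shifted[k] = ω_3^(1k) · X[k]
Shifted x = [2, -3, 2]

DFT(x[n-1]) = [1, 2.5000+4.3301i, 2.5000-4.3301i]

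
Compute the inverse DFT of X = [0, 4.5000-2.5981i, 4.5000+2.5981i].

x[n] = (1/3) Σ(k=0 to 2) X[k] · e^(2πikn/3)

Computing each x[n]:
x[0] = 3
x[1] = 0
x[2] = -3

x = [3, 0, -3]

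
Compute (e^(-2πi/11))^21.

Since ω_11^11 = 1, powers reduce modulo 11.
21 mod 11 = 10
So ω_11^21 = ω_11^10 = e^(-2πi·10/11)

ω_11^21 = ω_11^10 = 0.8413+0.5406i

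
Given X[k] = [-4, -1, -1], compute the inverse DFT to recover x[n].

x[n] = (1/3) Σ(k=0 to 2) X[k] · e^(2πikn/3)

Computing each x[n]:
x[0] = -2
x[1] = -1
x[2] = -1

x = [-2, -1, -1]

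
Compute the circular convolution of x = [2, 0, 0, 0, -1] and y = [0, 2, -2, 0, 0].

(x ⊛ y)[n] = Σ(m=0 to 4) x[m] · y[(n-m) mod 5]

Computing each output sample:
(x ⊛ y)[0] = -2
(x ⊛ y)[1] = 6
(x ⊛ y)[2] = -4
(x ⊛ y)[3] = 0
(x ⊛ y)[4] = 0

x ⊛ y = [-2, 6, -4, 0, 0]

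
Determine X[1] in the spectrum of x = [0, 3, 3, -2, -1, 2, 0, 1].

X[1] = Σ(n=0 to 7) x[n] · ω_8^(1n) where ω_8 = e^(-2πi/8)
= (0)·ω_8^0 + (3)·ω_8^1 + (3)·ω_8^2 + (-2)·ω_8^3 + (-1)·ω_8^4 + (2)·ω_8^5 + (0)·ω_8^6 + (1)·ω_8^7

X[1] = 3.8284-1.5858i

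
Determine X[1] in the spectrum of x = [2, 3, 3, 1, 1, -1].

X[1] = Σ(n=0 to 5) x[n] · ω_6^(1n) where ω_6 = e^(-2πi/6)
= (2)·ω_6^0 + (3)·ω_6^1 + (3)·ω_6^2 + (1)·ω_6^3 + (1)·ω_6^4 + (-1)·ω_6^5

X[1] = -5.1962i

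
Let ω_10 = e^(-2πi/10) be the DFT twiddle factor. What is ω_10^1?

ω_10^1 = e^(-2πi·1/10)
= cos(-2π·1/10) + i·sin(-2π·1/10)
= cos(-2π/10) + i·sin(-2π/10)

ω_10^1 = cos(-2π/10) + i·sin(-2π/10) = 0.8090-0.5878i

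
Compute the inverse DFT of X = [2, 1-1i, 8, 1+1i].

x[n] = (1/4) Σ(k=0 to 3) X[k] · e^(2πikn/4)

Computing each x[n]:
x[0] = 3
x[1] = -1
x[2] = 2
x[3] = -2

x = [3, -1, 2, -2]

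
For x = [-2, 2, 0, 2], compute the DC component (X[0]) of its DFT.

X[0] = Σ(n=0 to 3) x[n] · ω_4^0 = Σ x[n]
= (-2) + (2) + (0) + (2)

X[0] = 2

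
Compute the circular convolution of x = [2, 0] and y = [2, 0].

(x ⊛ y)[n] = Σ(m=0 to 1) x[m] · y[(n-m) mod 2]

Computing each output sample:
(x ⊛ y)[0] = 4
(x ⊛ y)[1] = 0

x ⊛ y = [4, 0]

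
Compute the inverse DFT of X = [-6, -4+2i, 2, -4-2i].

x[n] = (1/4) Σ(k=0 to 3) X[k] · e^(2πikn/4)

Computing each x[n]:
x[0] = -3
x[1] = -3
x[2] = 1
x[3] = -1

x = [-3, -3, 1, -1]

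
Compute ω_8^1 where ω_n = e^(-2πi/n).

ω_8^1 = e^(-2πi·1/8)
= cos(-2π·1/8) + i·sin(-2π·1/8)
= cos(-2π/8) + i·sin(-2π/8)

ω_8^1 = cos(-2π/8) + i·sin(-2π/8) = 0.7071-0.7071i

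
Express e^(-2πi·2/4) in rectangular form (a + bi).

ω_4^2 = e^(-2πi·2/4)
= cos(-2π·2/4) + i·sin(-2π·2/4)
= cos(-4π/4) + i·sin(-4π/4)

ω_4^2 = cos(-4π/4) + i·sin(-4π/4) = -1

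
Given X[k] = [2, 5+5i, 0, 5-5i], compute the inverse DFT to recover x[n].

x[n] = (1/4) Σ(k=0 to 3) X[k] · e^(2πikn/4)

Computing each x[n]:
x[0] = 3
x[1] = -2
x[2] = -2
x[3] = 3

x = [3, -2, -2, 3]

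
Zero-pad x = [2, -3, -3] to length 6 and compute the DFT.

Original 3-point DFT: [-4, 5, 5]
Zero-padded 6-point DFT provides frequency interpolation.

DFT_6([x, 0, ...]) = [-4, 2.0000+5.1962i, 5, 2, 5, 2.0000-5.1962i]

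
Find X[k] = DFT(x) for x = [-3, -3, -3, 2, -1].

X[k] = Σ(n=0 to 4) x[n] · ω_5^(nk)
where ω_5 = e^(-2πi/5)

Computing each X[k]:
X[0] = -8
X[1] = -3.4271+4.8410i
X[2] = -0.0729-3.5797i
X[3] = -0.0729+3.5797i
X[4] = -3.4271-4.8410i

X = [-8, -3.4271+4.8410i, -0.0729-3.5797i, -0.0729+3.5797i, -3.4271-4.8410i]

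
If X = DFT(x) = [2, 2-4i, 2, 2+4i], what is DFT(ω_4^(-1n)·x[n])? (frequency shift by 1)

Modulation property: DFT(ω_4^(-1n)·x[n]) = X[(k-1) mod 4], so circularly shift X by 1 positions.

X[k-1] = [2+4i, 2, 2-4i, 2]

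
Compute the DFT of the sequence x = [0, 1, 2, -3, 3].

X[k] = Σ(n=0 to 4) x[n] · ω_5^(nk)
where ω_5 = e^(-2πi/5)

Computing each X[k]:
X[0] = 3
X[1] = 2.0451-1.0368i
X[2] = -3.5451+5.9309i
X[3] = -3.5451-5.9309i
X[4] = 2.0451+1.0368i

X = [3, 2.0451-1.0368i, -3.5451+5.9309i, -3.5451-5.9309i, 2.0451+1.0368i]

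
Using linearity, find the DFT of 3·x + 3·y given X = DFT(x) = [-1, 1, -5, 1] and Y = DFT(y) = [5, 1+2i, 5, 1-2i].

By linearity: DFT(3x + 3y) = 3·DFT(x) + 3·DFT(y)
= 3·[-1, 1, -5, 1] + 3·[5, 1+2i, 5, 1-2i]

Computing element-wise:
Z[0] = 3·(-1) + 3·(5) = 12
Z[1] = 3·(1) + 3·(1+2i) = 6+6i
Z[2] = 3·(-5) + 3·(5) = 0
Z[3] = 3·(1) + 3·(1-2i) = 6-6i

DFT(3x + 3y) = 3·X + 3·Y = [12, 6+6i, 0, 6-6i]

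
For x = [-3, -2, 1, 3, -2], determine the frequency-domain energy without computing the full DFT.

Parseval: Σ|x[n]|² = (1/N)Σ|X[k]|², so Σ|X[k]|² = N·Σ|x[n]|² = 5·27.0000

Σ|X[k]|² = N·Σ|x[n]|² = 5·27.0000 = 135.0000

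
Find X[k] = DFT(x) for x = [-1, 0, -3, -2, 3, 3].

X[k] = Σ(n=0 to 5) x[n] · ω_6^(nk)
where ω_6 = e^(-2πi/6)

Computing each X[k]:
X[0] = 0
X[1] = 2.5000+7.7942i
X[2] = -4.5000-2.5981i
X[3] = -2
X[4] = -4.5000+2.5981i
X[5] = 2.5000-7.7942i

X = [0, 2.5000+7.7942i, -4.5000-2.5981i, -2, -4.5000+2.5981i, 2.5000-7.7942i]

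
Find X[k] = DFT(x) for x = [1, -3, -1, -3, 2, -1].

X[k] = Σ(n=0 to 5) x[n] · ω_6^(nk)
where ω_6 = e^(-2πi/6)

Computing each X[k]:
X[0] = -5
X[1] = 1.5000+4.3301i
X[2] = -0.5000-0.8660i
X[3] = 9
X[4] = -0.5000+0.8660i
X[5] = 1.5000-4.3301i

X = [-5, 1.5000+4.3301i, -0.5000-0.8660i, 9, -0.5000+0.8660i, 1.5000-4.3301i]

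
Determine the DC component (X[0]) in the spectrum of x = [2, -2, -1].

X[0] = Σ(n=0 to 2) x[n] · ω_3^0 = Σ x[n]
= (2) + (-2) + (-1)

X[0] = -1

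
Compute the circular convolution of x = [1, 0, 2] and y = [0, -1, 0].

(x ⊛ y)[n] = Σ(m=0 to 2) x[m] · y[(n-m) mod 3]

Computing each output sample:
(x ⊛ y)[0] = -2
(x ⊛ y)[1] = -1
(x ⊛ y)[2] = 0

x ⊛ y = [-2, -1, 0]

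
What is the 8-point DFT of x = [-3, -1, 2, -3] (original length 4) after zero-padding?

Original 4-point DFT: [-5, -5-2i, 3, -5+2i]
Zero-padded 8-point DFT provides frequency interpolation.

DFT_8([x, 0, ...]) = [-5, -1.5858+0.8284i, -5-2i, -4.4142+4.8284i, 3, -4.4142-4.8284i, -5+2i, -1.5858-0.8284i]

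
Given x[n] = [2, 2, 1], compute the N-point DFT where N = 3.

X[k] = Σ(n=0 to 2) x[n] · ω_3^(nk)
where ω_3 = e^(-2πi/3)

Computing each X[k]:
X[0] = 5
X[1] = 0.5000-0.8660i
X[2] = 0.5000+0.8660i

X = [5, 0.5000-0.8660i, 0.5000+0.8660i]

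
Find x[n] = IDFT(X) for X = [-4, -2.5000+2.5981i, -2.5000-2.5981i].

x[n] = (1/3) Σ(k=0 to 2) X[k] · e^(2πikn/3)

Computing each x[n]:
x[0] = -3
x[1] = -2
x[2] = 1

x = [-3, -2, 1]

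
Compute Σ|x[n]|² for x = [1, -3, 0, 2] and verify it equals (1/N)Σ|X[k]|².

Time domain:
Σ|x[n]|² = |1|² + |-3|² + |0|² + |2|² = 14.0000

Frequency domain:
(1/4)Σ|X[k]|² = (1/4)(|0|² + |1+5i|² + |2|² + |1-5i|²) = (1/4)·56.0000 = 14.0000

Both sides agree, confirming Parseval's theorem.

Σ|x[n]|² = (1/N)Σ|X[k]|² = 14.0000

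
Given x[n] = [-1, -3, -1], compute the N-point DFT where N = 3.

X[k] = Σ(n=0 to 2) x[n] · ω_3^(nk)
where ω_3 = e^(-2πi/3)

Computing each X[k]:
X[0] = -5
X[1] = 1.0000+1.7321i
X[2] = 1.0000-1.7321i

X = [-5, 1.0000+1.7321i, 1.0000-1.7321i]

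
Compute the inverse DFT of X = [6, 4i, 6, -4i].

x[n] = (1/4) Σ(k=0 to 3) X[k] · e^(2πikn/4)

Computing each x[n]:
x[0] = 3
x[1] = -2
x[2] = 3
x[3] = 2

x = [3, -2, 3, 2]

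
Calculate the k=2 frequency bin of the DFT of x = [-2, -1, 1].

X[2] = Σ(n=0 to 2) x[n] · ω_3^(2n) where ω_3 = e^(-2πi/3)
= (-2)·ω_3^0 + (-1)·ω_3^2 + (1)·ω_3^4

X[2] = -2.0000-1.7321i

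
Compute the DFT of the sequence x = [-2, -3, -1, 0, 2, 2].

X[k] = Σ(n=0 to 5) x[n] · ω_6^(nk)
where ω_6 = e^(-2πi/6)

Computing each X[k]:
X[0] = -2
X[1] = -3.0000+6.9282i
X[2] = -2.0000+1.7321i
X[3] = 0
X[4] = -2.0000-1.7321i
X[5] = -3.0000-6.9282i

X = [-2, -3.0000+6.9282i, -2.0000+1.7321i, 0, -2.0000-1.7321i, -3.0000-6.9282i]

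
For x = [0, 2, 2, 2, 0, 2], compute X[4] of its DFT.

X[4] = Σ(n=0 to 5) x[n] · ω_6^(4n) where ω_6 = e^(-2πi/6)
= (0)·ω_6^0 + (2)·ω_6^4 + (2)·ω_6^8 + (2)·ω_6^12 + (0)·ω_6^16 + (2)·ω_6^20

X[4] = -1.0000-1.7321i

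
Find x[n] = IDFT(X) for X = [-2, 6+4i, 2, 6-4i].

x[n] = (1/4) Σ(k=0 to 3) X[k] · e^(2πikn/4)

Computing each x[n]:
x[0] = 3
x[1] = -3
x[2] = -3
x[3] = 1

x = [3, -3, -3, 1]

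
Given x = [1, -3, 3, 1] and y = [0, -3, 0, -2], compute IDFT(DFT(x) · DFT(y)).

(x ⊛ y)[n] = Σ(m=0 to 3) x[m] · y[(n-m) mod 4]

Computing each output sample:
(x ⊛ y)[0] = 3
(x ⊛ y)[1] = -9
(x ⊛ y)[2] = 7
(x ⊛ y)[3] = -11

x ⊛ y = [3, -9, 7, -11]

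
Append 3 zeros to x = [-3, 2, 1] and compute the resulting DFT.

Original 3-point DFT: [0, -4.5000-0.8660i, -4.5000+0.8660i]
Zero-padded 6-point DFT provides frequency interpolation.

DFT_6([x, 0, ...]) = [0, -2.5000-2.5981i, -4.5000-0.8660i, -4, -4.5000+0.8660i, -2.5000+2.5981i]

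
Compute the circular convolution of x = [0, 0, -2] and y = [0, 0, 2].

(x ⊛ y)[n] = Σ(m=0 to 2) x[m] · y[(n-m) mod 3]

Computing each output sample:
(x ⊛ y)[0] = 0
(x ⊛ y)[1] = -4
(x ⊛ y)[2] = 0

x ⊛ y = [0, -4, 0]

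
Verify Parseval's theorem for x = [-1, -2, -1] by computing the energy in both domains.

Time domain:
Σ|x[n]|² = |-1|² + |-2|² + |-1|² = 6.0000

Frequency domain:
(1/3)Σ|X[k]|² = (1/3)(|-4|² + |0.5000+0.8660i|² + |0.5000-0.8660i|²) = (1/3)·18.0000 = 6.0000

Both sides agree, confirming Parseval's theorem.

Σ|x[n]|² = (1/N)Σ|X[k]|² = 6.0000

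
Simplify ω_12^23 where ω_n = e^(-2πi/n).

Since ω_12^12 = 1, powers reduce modulo 12.
23 mod 12 = 11
So ω_12^23 = ω_12^11 = e^(-2πi·11/12)

ω_12^23 = ω_12^11 = 0.8660+0.5000i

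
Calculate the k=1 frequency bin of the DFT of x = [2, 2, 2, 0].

X[1] = Σ(n=0 to 3) x[n] · ω_4^(1n) where ω_4 = e^(-2πi/4)
= (2)·ω_4^0 + (2)·ω_4^1 + (2)·ω_4^2 + (0)·ω_4^3

X[1] = -2i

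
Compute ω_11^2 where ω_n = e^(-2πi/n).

ω_11^2 = e^(-2πi·2/11)
= cos(-2π·2/11) + i·sin(-2π·2/11)
= cos(-4π/11) + i·sin(-4π/11)

ω_11^2 = cos(-4π/11) + i·sin(-4π/11) = 0.4154-0.9096i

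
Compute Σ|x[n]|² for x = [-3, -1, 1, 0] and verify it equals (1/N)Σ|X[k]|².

Time domain:
Σ|x[n]|² = |-3|² + |-1|² + |1|² + |0|² = 11.0000

Frequency domain:
(1/4)Σ|X[k]|² = (1/4)(|-3|² + |-4+1i|² + |-1|² + |-4-1i|²) = (1/4)·44.0000 = 11.0000

Both sides agree, confirming Parseval's theorem.

Σ|x[n]|² = (1/N)Σ|X[k]|² = 11.0000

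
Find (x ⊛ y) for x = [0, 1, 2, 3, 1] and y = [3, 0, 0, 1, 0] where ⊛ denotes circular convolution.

(x ⊛ y)[n] = Σ(m=0 to 4) x[m] · y[(n-m) mod 5]

Computing each output sample:
(x ⊛ y)[0] = 2
(x ⊛ y)[1] = 6
(x ⊛ y)[2] = 7
(x ⊛ y)[3] = 9
(x ⊛ y)[4] = 4

x ⊛ y = [2, 6, 7, 9, 4]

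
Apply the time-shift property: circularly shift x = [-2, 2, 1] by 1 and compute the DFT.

Time shift by 1: X_shifted[k] = ω_3^(1k) · X[k]
Shifted x = [1, -2, 2]

DFT(x[n-1]) = [1, 1.0000+3.4641i, 1.0000-3.4641i]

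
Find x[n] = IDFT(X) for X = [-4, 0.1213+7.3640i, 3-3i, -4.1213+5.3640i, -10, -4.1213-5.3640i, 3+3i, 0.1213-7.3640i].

x[n] = (1/8) Σ(k=0 to 7) X[k] · e^(2πikn/8)

Computing each x[n]:
x[0] = -2
x[1] = 0
x[2] = -3
x[3] = -3
x[4] = 0
x[5] = 3
x[6] = -2
x[7] = 3

x = [-2, 0, -3, -3, 0, 3, -2, 3]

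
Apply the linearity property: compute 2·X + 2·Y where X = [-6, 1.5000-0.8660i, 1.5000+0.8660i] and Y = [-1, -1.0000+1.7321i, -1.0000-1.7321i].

By linearity: DFT(2x + 2y) = 2·DFT(x) + 2·DFT(y)
= 2·[-6, 1.5000-0.8660i, 1.5000+0.8660i] + 2·[-1, -1.0000+1.7321i, -1.0000-1.7321i]

Computing element-wise:
Z[0] = 2·(-6) + 2·(-1) = -14
Z[1] = 2·(1.5000-0.8660i) + 2·(-1.0000+1.7321i) = 1.0000+1.7322i
Z[2] = 2·(1.5000+0.8660i) + 2·(-1.0000-1.7321i) = 1.0000-1.7322i

DFT(2x + 2y) = 2·X + 2·Y = [-14, 1.0000+1.7322i, 1.0000-1.7322i]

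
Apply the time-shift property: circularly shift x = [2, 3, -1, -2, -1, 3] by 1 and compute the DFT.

Time shift by 1: X_shifted[k] = ω_6^(1k) · X[k]
Shifted x = [3, 2, 3, -1, -2, -1]

DFT(x[n-1]) = [4, 4.0000-6.9282i, 1.0000+1.7321i, 4, 1.0000-1.7321i, 4.0000+6.9282i]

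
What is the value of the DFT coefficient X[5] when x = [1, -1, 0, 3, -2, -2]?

X[5] = Σ(n=0 to 5) x[n] · ω_6^(5n) where ω_6 = e^(-2πi/6)
= (1)·ω_6^0 + (-1)·ω_6^5 + (0)·ω_6^10 + (3)·ω_6^15 + (-2)·ω_6^20 + (-2)·ω_6^25

X[5] = -2.5000+2.5981i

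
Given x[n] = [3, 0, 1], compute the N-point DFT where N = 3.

X[k] = Σ(n=0 to 2) x[n] · ω_3^(nk)
where ω_3 = e^(-2πi/3)

Computing each X[k]:
X[0] = 4
X[1] = 2.5000+0.8660i
X[2] = 2.5000-0.8660i

X = [4, 2.5000+0.8660i, 2.5000-0.8660i]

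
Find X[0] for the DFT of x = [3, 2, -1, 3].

X[0] = Σ(n=0 to 3) x[n] · ω_4^0 = Σ x[n]
= (3) + (2) + (-1) + (3)

X[0] = 7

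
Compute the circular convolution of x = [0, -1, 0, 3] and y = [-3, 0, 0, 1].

(x ⊛ y)[n] = Σ(m=0 to 3) x[m] · y[(n-m) mod 4]

Computing each output sample:
(x ⊛ y)[0] = -1
(x ⊛ y)[1] = 3
(x ⊛ y)[2] = 3
(x ⊛ y)[3] = -9

x ⊛ y = [-1, 3, 3, -9]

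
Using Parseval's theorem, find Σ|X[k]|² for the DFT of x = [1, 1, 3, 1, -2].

Parseval: Σ|x[n]|² = (1/N)Σ|X[k]|², so Σ|X[k]|² = N·Σ|x[n]|² = 5·16.0000

Σ|X[k]|² = N·Σ|x[n]|² = 5·16.0000 = 80.0000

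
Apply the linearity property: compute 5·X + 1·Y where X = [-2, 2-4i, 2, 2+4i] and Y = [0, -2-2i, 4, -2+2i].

By linearity: DFT(5x + 1y) = 5·DFT(x) + 1·DFT(y)
= 5·[-2, 2-4i, 2, 2+4i] + 1·[0, -2-2i, 4, -2+2i]

Computing element-wise:
Z[0] = 5·(-2) + 1·(0) = -10
Z[1] = 5·(2-4i) + 1·(-2-2i) = 8-22i
Z[2] = 5·(2) + 1·(4) = 14
Z[3] = 5·(2+4i) + 1·(-2+2i) = 8+22i

DFT(5x + 1y) = 5·X + 1·Y = [-10, 8-22i, 14, 8+22i]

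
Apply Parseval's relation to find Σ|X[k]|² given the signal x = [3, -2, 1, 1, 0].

Parseval: Σ|x[n]|² = (1/N)Σ|X[k]|², so Σ|X[k]|² = N·Σ|x[n]|² = 5·15.0000

Σ|X[k]|² = N·Σ|x[n]|² = 5·15.0000 = 75.0000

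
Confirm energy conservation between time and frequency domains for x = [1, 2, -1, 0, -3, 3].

Time domain:
Σ|x[n]|² = |1|² + |2|² + |-1|² + |0|² + |-3|² + |3|² = 24.0000

Frequency domain:
(1/6)Σ|X[k]|² = (1/6)(|2|² + |5.5000-0.8660i|² + |0.5000+2.5981i|² + |-8|² + |0.5000-2.5981i|² + |5.5000+0.8660i|²) = (1/6)·144.0000 = 24.0000

Both sides agree, confirming Parseval's theorem.

Σ|x[n]|² = (1/N)Σ|X[k]|² = 24.0000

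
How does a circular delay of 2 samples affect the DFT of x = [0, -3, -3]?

Time shift by 2: X_shifted[k] = ω_3^(2k) · X[k]
Shifted x = [-3, -3, 0]

DFT(x[n-2]) = [-6, -1.5000+2.5981i, -1.5000-2.5981i]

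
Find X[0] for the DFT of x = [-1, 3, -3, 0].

X[0] = Σ(n=0 to 3) x[n] · ω_4^0 = Σ x[n]
= (-1) + (3) + (-3) + (0)

X[0] = -1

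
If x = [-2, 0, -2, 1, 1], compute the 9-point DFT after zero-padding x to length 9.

Original 5-point DFT: [-2, -0.8820+2.7144i, -3.1180-2.2654i, -3.1180+2.2654i, -0.8820-2.7144i]
Zero-padded 9-point DFT provides frequency interpolation.

DFT_9([x, 0, ...]) = [-2, -3.7870+0.7616i, 0.1454+2.1929i, -0.5000-2.5981i, -3.8584-1.1668i, -3.8584+1.1668i, -0.5000+2.5981i, 0.1454-2.1929i, -3.7870-0.7616i]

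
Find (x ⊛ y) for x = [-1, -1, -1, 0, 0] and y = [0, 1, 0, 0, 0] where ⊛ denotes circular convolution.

(x ⊛ y)[n] = Σ(m=0 to 4) x[m] · y[(n-m) mod 5]

Computing each output sample:
(x ⊛ y)[0] = 0
(x ⊛ y)[1] = -1
(x ⊛ y)[2] = -1
(x ⊛ y)[3] = -1
(x ⊛ y)[4] = 0

x ⊛ y = [0, -1, -1, -1, 0]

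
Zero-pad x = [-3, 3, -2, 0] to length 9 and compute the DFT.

Original 4-point DFT: [-2, -1-3i, -8, -1+3i]
Zero-padded 9-point DFT provides frequency interpolation.

DFT_9([x, 0, ...]) = [-2, -1.0492+0.0413i, -0.5997-2.2704i, -3.5000-4.3301i, -7.3512-2.3116i, -7.3512+2.3116i, -3.5000+4.3301i, -0.5997+2.2704i, -1.0492-0.0413i]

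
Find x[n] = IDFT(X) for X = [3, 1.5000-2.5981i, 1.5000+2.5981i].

x[n] = (1/3) Σ(k=0 to 2) X[k] · e^(2πikn/3)

Computing each x[n]:
x[0] = 2
x[1] = 2
x[2] = -1

x = [2, 2, -1]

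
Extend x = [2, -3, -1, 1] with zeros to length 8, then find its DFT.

Original 4-point DFT: [-1, 3+4i, 3, 3-4i]
Zero-padded 8-point DFT provides frequency interpolation.

DFT_8([x, 0, ...]) = [-1, -0.8284+2.4142i, 3+4i, 4.8284+0.4142i, 3, 4.8284-0.4142i, 3-4i, -0.8284-2.4142i]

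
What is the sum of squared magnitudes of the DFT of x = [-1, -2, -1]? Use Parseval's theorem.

Parseval: Σ|x[n]|² = (1/N)Σ|X[k]|², so Σ|X[k]|² = N·Σ|x[n]|² = 3·6.0000

Σ|X[k]|² = N·Σ|x[n]|² = 3·6.0000 = 18.0000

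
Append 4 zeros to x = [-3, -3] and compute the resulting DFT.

Original 2-point DFT: [-6, 0]
Zero-padded 6-point DFT provides frequency interpolation.

DFT_6([x, 0, ...]) = [-6, -4.5000+2.5981i, -1.5000+2.5981i, 0, -1.5000-2.5981i, -4.5000-2.5981i]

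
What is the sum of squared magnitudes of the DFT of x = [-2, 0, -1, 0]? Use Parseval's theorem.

Parseval: Σ|x[n]|² = (1/N)Σ|X[k]|², so Σ|X[k]|² = N·Σ|x[n]|² = 4·5.0000

Σ|X[k]|² = N·Σ|x[n]|² = 4·5.0000 = 20.0000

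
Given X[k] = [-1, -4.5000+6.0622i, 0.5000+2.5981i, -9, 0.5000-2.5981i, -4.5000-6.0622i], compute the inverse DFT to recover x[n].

x[n] = (1/6) Σ(k=0 to 5) X[k] · e^(2πikn/6)

Computing each x[n]:
x[0] = -3
x[1] = -2
x[2] = -2
x[3] = 3
x[4] = 0
x[5] = 3

x = [-3, -2, -2, 3, 0, 3]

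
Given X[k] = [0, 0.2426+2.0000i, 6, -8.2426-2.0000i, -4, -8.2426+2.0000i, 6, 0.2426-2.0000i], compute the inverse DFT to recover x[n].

x[n] = (1/8) Σ(k=0 to 7) X[k] · e^(2πikn/8)

Computing each x[n]:
x[0] = -1
x[1] = 2
x[2] = -3
x[3] = -1
x[4] = 3
x[5] = -1
x[6] = -1
x[7] = 2

x = [-1, 2, -3, -1, 3, -1, -1, 2]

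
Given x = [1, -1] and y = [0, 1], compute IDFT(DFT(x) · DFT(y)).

(x ⊛ y)[n] = Σ(m=0 to 1) x[m] · y[(n-m) mod 2]

Computing each output sample:
(x ⊛ y)[0] = -1
(x ⊛ y)[1] = 1

x ⊛ y = [-1, 1]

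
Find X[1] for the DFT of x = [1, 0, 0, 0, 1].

X[1] = Σ(n=0 to 4) x[n] · ω_5^(1n) where ω_5 = e^(-2πi/5)
= (1)·ω_5^0 + (0)·ω_5^1 + (0)·ω_5^2 + (0)·ω_5^3 + (1)·ω_5^4

X[1] = 1.3090+0.9511i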